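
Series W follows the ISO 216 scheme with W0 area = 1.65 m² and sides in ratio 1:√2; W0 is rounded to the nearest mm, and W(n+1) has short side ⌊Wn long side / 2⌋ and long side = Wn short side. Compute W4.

Let W0's short side be w mm. w · w√2 = 1.65 m² = 1,650,000 mm², so w ≈ 1080.2 mm and w√2 ≈ 1527.6 mm → W0 = 1080 × 1528 mm.
W1: ⌊1528/2⌋ × 1080 = 764 × 1080 mm
W2: ⌊1080/2⌋ × 764 = 540 × 764 mm
W3: ⌊764/2⌋ × 540 = 382 × 540 mm
W4: ⌊540/2⌋ × 382 = 270 × 382 mm

270 × 382 mm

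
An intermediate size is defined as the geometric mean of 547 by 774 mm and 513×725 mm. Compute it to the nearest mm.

Short side: √(547 · 513) = √280611 ≈ 529.7 → 530 mm
Long side: √(774 · 725) = √561150 ≈ 749.1 → 749 mm

530 × 749 mm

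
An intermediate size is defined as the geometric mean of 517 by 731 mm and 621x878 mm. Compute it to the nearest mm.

567 × 801 mm

Short side: √(517 · 621) = √321057 ≈ 566.6 → 567 mm
Long side: √(731 · 878) = √641818 ≈ 801.1 → 801 mm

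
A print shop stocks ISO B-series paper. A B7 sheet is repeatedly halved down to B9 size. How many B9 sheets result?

Each ISO step halves the sheet: 1 × B7 → 2 × B8 → 4 × B9
From B7 to B9 is 2 halving steps: 2^2 = 4.

4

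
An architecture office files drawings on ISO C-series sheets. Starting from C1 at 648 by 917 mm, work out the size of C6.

C2: ⌊917/2⌋ × 648 = 458 × 648 mm
C3: ⌊648/2⌋ × 458 = 324 × 458 mm
C4: ⌊458/2⌋ × 324 = 229 × 324 mm
C5: ⌊324/2⌋ × 229 = 162 × 229 mm
C6: ⌊229/2⌋ × 162 = 114 × 162 mm

114 × 162 mm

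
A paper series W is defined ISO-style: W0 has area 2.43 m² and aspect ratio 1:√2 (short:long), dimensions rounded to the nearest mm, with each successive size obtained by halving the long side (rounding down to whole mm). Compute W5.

Let W0's short side be w mm. w · w√2 = 2.43 m² = 2,430,000 mm², so w ≈ 1310.8 mm and w√2 ≈ 1853.8 mm → W0 = 1311 × 1854 mm.
W1: ⌊1854/2⌋ × 1311 = 927 × 1311 mm
W2: ⌊1311/2⌋ × 927 = 655 × 927 mm
W3: ⌊927/2⌋ × 655 = 463 × 655 mm
W4: ⌊655/2⌋ × 463 = 327 × 463 mm
W5: ⌊463/2⌋ × 327 = 231 × 327 mm

231 × 327 mm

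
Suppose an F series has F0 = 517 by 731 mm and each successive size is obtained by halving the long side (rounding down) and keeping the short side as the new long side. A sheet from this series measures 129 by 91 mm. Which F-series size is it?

F0: 517 × 731 mm
F1: 365 × 517 mm
F2: 258 × 365 mm
F3: 182 × 258 mm
F4: 129 × 182 mm
F5: 91 × 129 mm
F6: 64 × 91 mm
→ matches F5.

F5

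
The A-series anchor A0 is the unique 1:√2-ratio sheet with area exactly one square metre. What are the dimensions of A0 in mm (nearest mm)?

Let the short side be w mm. Then the long side is w√2 and w · w√2 = 10⁶ mm².
w² = 10⁶/√2, so w = 1000 / 2^(1/4) ≈ 840.9 mm; long side = 1000 · 2^(1/4) ≈ 1189.2 mm.

841 × 1189 mm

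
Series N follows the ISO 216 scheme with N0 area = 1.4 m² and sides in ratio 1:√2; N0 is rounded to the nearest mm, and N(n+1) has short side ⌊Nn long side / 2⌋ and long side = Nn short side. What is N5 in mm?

Let N0's short side be w mm. w · w√2 = 1.4 m² = 1,400,000 mm², so w ≈ 995.0 mm and w√2 ≈ 1407.1 mm → N0 = 995 × 1407 mm.
N1: ⌊1407/2⌋ × 995 = 703 × 995 mm
N2: ⌊995/2⌋ × 703 = 497 × 703 mm
N3: ⌊703/2⌋ × 497 = 351 × 497 mm
N4: ⌊497/2⌋ × 351 = 248 × 351 mm
N5: ⌊351/2⌋ × 248 = 175 × 248 mm

175 × 248 mm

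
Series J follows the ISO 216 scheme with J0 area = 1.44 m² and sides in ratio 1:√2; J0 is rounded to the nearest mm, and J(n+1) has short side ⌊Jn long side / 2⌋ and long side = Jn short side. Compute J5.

178 × 252 mm

Let J0's short side be w mm. w · w√2 = 1.44 m² = 1,440,000 mm², so w ≈ 1009.1 mm and w√2 ≈ 1427.0 mm → J0 = 1009 × 1427 mm.
J1: ⌊1427/2⌋ × 1009 = 713 × 1009 mm
J2: ⌊1009/2⌋ × 713 = 504 × 713 mm
J3: ⌊713/2⌋ × 504 = 356 × 504 mm
J4: ⌊504/2⌋ × 356 = 252 × 356 mm
J5: ⌊356/2⌋ × 252 = 178 × 252 mm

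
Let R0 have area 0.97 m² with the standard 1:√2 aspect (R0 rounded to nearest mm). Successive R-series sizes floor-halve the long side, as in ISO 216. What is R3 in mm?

292 × 414 mm

Let R0's short side be w mm. w · w√2 = 0.97 m² = 970,000 mm², so w ≈ 828.2 mm and w√2 ≈ 1171.2 mm → R0 = 828 × 1171 mm.
R1: ⌊1171/2⌋ × 828 = 585 × 828 mm
R2: ⌊828/2⌋ × 585 = 414 × 585 mm
R3: ⌊585/2⌋ × 414 = 292 × 414 mm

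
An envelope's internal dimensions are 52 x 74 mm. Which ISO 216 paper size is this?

A8 (52 × 74 mm)

Aspect ratio 74/52 ≈ 1.423 — close to the ISO √2 ≈ 1.414.
In the A-series (A0 area = 1 m²): A8 = 52 × 74 mm.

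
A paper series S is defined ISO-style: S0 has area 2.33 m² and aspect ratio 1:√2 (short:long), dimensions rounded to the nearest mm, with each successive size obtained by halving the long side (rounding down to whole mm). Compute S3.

453 × 642 mm

Let S0's short side be w mm. w · w√2 = 2.33 m² = 2,330,000 mm², so w ≈ 1283.6 mm and w√2 ≈ 1815.2 mm → S0 = 1284 × 1815 mm.
S1: ⌊1815/2⌋ × 1284 = 907 × 1284 mm
S2: ⌊1284/2⌋ × 907 = 642 × 907 mm
S3: ⌊907/2⌋ × 642 = 453 × 642 mm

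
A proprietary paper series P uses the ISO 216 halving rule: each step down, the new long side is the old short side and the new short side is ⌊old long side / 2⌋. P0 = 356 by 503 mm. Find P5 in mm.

62 × 89 mm

P1 = 251 × 356 mm (from P0 by 1 halving).
P2: ⌊356/2⌋ × 251 = 178 × 251 mm
P3: ⌊251/2⌋ × 178 = 125 × 178 mm
P4: ⌊178/2⌋ × 125 = 89 × 125 mm
P5: ⌊125/2⌋ × 89 = 62 × 89 mm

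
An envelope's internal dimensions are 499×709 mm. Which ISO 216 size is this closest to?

Aspect ratio 709/499 ≈ 1.421 — close to the ISO √2 ≈ 1.414.
In the B-series (B0 = 1000 × 1414 mm): B2 = 500 × 707 mm.
Off by 3 mm total — nearest standard size.

B2 (500 × 707 mm)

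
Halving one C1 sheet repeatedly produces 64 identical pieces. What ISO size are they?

C7

64 = 2^6, so 6 halving steps.
C1 → C2 → … → C7 after 6 steps.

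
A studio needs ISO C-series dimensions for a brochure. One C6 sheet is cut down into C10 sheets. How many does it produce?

C6 = 114 × 162 mm; C10 = 28 × 40 mm.
Each halving step doubles the count; 4 steps from C6 to C10.
2^4 = 16.

16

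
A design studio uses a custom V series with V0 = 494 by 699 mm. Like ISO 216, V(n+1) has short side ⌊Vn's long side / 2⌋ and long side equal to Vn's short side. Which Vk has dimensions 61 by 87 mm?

V0: 494 × 699 mm
V1: 349 × 494 mm
V2: 247 × 349 mm
V3: 174 × 247 mm
V4: 123 × 174 mm
V5: 87 × 123 mm
V6: 61 × 87 mm
V7: 43 × 61 mm
→ matches V6.

V6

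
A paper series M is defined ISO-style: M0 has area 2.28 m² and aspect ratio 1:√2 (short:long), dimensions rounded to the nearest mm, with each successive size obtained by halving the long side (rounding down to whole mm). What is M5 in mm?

224 × 317 mm

Let M0's short side be w mm. w · w√2 = 2.28 m² = 2,280,000 mm², so w ≈ 1269.7 mm and w√2 ≈ 1795.7 mm → M0 = 1270 × 1796 mm.
M1: ⌊1796/2⌋ × 1270 = 898 × 1270 mm
M2: ⌊1270/2⌋ × 898 = 635 × 898 mm
M3: ⌊898/2⌋ × 635 = 449 × 635 mm
M4: ⌊635/2⌋ × 449 = 317 × 449 mm
M5: ⌊449/2⌋ × 317 = 224 × 317 mm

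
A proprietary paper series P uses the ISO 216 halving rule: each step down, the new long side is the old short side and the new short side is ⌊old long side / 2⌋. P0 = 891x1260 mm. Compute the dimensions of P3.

P1: ⌊1260/2⌋ × 891 = 630 × 891 mm
P2: ⌊891/2⌋ × 630 = 445 × 630 mm
P3: ⌊630/2⌋ × 445 = 315 × 445 mm

315 × 445 mm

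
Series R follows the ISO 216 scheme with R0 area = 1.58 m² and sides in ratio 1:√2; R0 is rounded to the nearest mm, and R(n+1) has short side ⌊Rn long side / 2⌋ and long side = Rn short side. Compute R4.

Let R0's short side be w mm. w · w√2 = 1.58 m² = 1,580,000 mm², so w ≈ 1057.0 mm and w√2 ≈ 1494.8 mm → R0 = 1057 × 1495 mm.
R1: ⌊1495/2⌋ × 1057 = 747 × 1057 mm
R2: ⌊1057/2⌋ × 747 = 528 × 747 mm
R3: ⌊747/2⌋ × 528 = 373 × 528 mm
R4: ⌊528/2⌋ × 373 = 264 × 373 mm

264 × 373 mm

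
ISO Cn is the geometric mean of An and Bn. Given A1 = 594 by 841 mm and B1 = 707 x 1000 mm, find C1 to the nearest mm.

Short side: √(594 · 707) = √419958 ≈ 648.0 → 648 mm
Long side: √(841 · 1000) = √841000 ≈ 917.1 → 917 mm

648 × 917 mm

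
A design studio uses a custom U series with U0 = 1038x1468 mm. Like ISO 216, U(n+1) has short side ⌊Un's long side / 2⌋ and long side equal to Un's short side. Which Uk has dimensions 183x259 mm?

U0: 1038 × 1468 mm
U1: 734 × 1038 mm
U2: 519 × 734 mm
U3: 367 × 519 mm
U4: 259 × 367 mm
U5: 183 × 259 mm
U6: 129 × 183 mm
→ matches U5.

U5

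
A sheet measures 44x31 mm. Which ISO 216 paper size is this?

B10 (31 × 44 mm)

Aspect ratio 44/31 ≈ 1.419 — close to the ISO √2 ≈ 1.414.
In the B-series (B0 = 1000 × 1414 mm): B10 = 31 × 44 mm.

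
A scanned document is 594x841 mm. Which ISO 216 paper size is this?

Aspect ratio 841/594 ≈ 1.416 — close to the ISO √2 ≈ 1.414.
In the A-series (A0 area = 1 m²): A1 = 594 × 841 mm.

A1 (594 × 841 mm)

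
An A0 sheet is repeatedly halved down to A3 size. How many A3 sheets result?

A0 = 841 × 1189 mm; A3 = 297 × 420 mm.
Each halving step doubles the count; 3 steps from A0 to A3.
2^3 = 8.

8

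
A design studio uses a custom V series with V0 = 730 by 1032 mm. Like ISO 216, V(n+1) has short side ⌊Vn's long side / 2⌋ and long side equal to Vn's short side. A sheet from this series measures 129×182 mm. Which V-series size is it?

V0: 730 × 1032 mm
V1: 516 × 730 mm
V2: 365 × 516 mm
V3: 258 × 365 mm
V4: 182 × 258 mm
V5: 129 × 182 mm
V6: 91 × 129 mm
→ matches V5.

V5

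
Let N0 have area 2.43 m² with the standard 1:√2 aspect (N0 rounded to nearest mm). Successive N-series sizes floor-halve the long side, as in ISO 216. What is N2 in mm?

Let N0's short side be w mm. w · w√2 = 2.43 m² = 2,430,000 mm², so w ≈ 1310.8 mm and w√2 ≈ 1853.8 mm → N0 = 1311 × 1854 mm.
N1: ⌊1854/2⌋ × 1311 = 927 × 1311 mm
N2: ⌊1311/2⌋ × 927 = 655 × 927 mm

655 × 927 mm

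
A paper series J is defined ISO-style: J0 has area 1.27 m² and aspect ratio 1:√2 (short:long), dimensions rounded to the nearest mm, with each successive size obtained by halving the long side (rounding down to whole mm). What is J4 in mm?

Let J0's short side be w mm. w · w√2 = 1.27 m² = 1,270,000 mm², so w ≈ 947.6 mm and w√2 ≈ 1340.2 mm → J0 = 948 × 1340 mm.
J1: ⌊1340/2⌋ × 948 = 670 × 948 mm
J2: ⌊948/2⌋ × 670 = 474 × 670 mm
J3: ⌊670/2⌋ × 474 = 335 × 474 mm
J4: ⌊474/2⌋ × 335 = 237 × 335 mm

237 × 335 mm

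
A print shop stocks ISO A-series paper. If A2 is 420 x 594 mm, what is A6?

A3: ⌊594/2⌋ × 420 = 297 × 420 mm
A4: ⌊420/2⌋ × 297 = 210 × 297 mm
A5: ⌊297/2⌋ × 210 = 148 × 210 mm
A6: ⌊210/2⌋ × 148 = 105 × 148 mm

105 × 148 mm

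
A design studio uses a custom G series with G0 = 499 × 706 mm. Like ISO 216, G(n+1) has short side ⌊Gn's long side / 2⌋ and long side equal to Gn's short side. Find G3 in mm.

176 × 249 mm

G1: ⌊706/2⌋ × 499 = 353 × 499 mm
G2: ⌊499/2⌋ × 353 = 249 × 353 mm
G3: ⌊353/2⌋ × 249 = 176 × 249 mm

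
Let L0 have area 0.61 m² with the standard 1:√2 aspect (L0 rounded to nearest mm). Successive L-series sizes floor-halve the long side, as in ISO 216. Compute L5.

Let L0's short side be w mm. w · w√2 = 0.61 m² = 610,000 mm², so w ≈ 656.8 mm and w√2 ≈ 928.8 mm → L0 = 657 × 929 mm.
L1: ⌊929/2⌋ × 657 = 464 × 657 mm
L2: ⌊657/2⌋ × 464 = 328 × 464 mm
L3: ⌊464/2⌋ × 328 = 232 × 328 mm
L4: ⌊328/2⌋ × 232 = 164 × 232 mm
L5: ⌊232/2⌋ × 164 = 116 × 164 mm

116 × 164 mm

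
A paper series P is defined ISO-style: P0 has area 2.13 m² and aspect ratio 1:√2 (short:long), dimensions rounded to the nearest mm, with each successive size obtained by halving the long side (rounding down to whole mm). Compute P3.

434 × 613 mm

Let P0's short side be w mm. w · w√2 = 2.13 m² = 2,130,000 mm², so w ≈ 1227.2 mm and w√2 ≈ 1735.6 mm → P0 = 1227 × 1736 mm.
P1: ⌊1736/2⌋ × 1227 = 868 × 1227 mm
P2: ⌊1227/2⌋ × 868 = 613 × 868 mm
P3: ⌊868/2⌋ × 613 = 434 × 613 mm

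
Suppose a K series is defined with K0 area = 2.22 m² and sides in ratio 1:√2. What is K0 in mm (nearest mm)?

Let the short side be w mm. Then w · w√2 = 2.22 m² = 2,220,000 mm².
w² = 2,220,000/√2, so w ≈ 1252.9 mm; long side = w√2 ≈ 1771.9 mm.

1253 × 1772 mm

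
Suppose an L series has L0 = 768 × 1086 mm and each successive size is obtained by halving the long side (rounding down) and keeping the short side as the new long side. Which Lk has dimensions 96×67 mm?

L7

L0: 768 × 1086 mm
L1: 543 × 768 mm
L2: 384 × 543 mm
L3: 271 × 384 mm
L4: 192 × 271 mm
L5: 135 × 192 mm
L6: 96 × 135 mm
L7: 67 × 96 mm
L8: 48 × 67 mm
→ matches L7.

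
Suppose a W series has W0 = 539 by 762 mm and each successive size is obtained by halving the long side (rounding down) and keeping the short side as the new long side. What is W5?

W1: ⌊762/2⌋ × 539 = 381 × 539 mm
W2: ⌊539/2⌋ × 381 = 269 × 381 mm
W3: ⌊381/2⌋ × 269 = 190 × 269 mm
W4: ⌊269/2⌋ × 190 = 134 × 190 mm
W5: ⌊190/2⌋ × 134 = 95 × 134 mm

95 × 134 mm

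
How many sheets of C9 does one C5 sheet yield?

16

Each ISO step halves the sheet: 1 × C5 → 2 × C6 → 4 × C7 → 8 × C8 → …
From C5 to C9 is 4 halving steps: 2^4 = 16.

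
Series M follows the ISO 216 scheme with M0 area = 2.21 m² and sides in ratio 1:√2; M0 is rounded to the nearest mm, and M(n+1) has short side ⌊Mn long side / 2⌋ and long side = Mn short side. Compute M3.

442 × 625 mm

Let M0's short side be w mm. w · w√2 = 2.21 m² = 2,210,000 mm², so w ≈ 1250.1 mm and w√2 ≈ 1767.9 mm → M0 = 1250 × 1768 mm.
M1: ⌊1768/2⌋ × 1250 = 884 × 1250 mm
M2: ⌊1250/2⌋ × 884 = 625 × 884 mm
M3: ⌊884/2⌋ × 625 = 442 × 625 mm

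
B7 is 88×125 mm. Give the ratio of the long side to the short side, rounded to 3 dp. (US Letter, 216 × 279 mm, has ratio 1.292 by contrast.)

1.420

125 / 88 = 1.420
ISO 216 targets √2 ≈ 1.414; the +0.006 deviation is from mm rounding.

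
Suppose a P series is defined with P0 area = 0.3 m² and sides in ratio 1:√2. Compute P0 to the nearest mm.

Let the short side be w mm. Then w · w√2 = 0.3 m² = 300,000 mm².
w² = 300,000/√2, so w ≈ 460.6 mm; long side = w√2 ≈ 651.4 mm.

461 × 651 mm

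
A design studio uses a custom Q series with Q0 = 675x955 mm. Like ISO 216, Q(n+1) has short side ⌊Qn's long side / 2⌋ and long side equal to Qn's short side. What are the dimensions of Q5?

Q1: ⌊955/2⌋ × 675 = 477 × 675 mm
Q2: ⌊675/2⌋ × 477 = 337 × 477 mm
Q3: ⌊477/2⌋ × 337 = 238 × 337 mm
Q4: ⌊337/2⌋ × 238 = 168 × 238 mm
Q5: ⌊238/2⌋ × 168 = 119 × 168 mm

119 × 168 mm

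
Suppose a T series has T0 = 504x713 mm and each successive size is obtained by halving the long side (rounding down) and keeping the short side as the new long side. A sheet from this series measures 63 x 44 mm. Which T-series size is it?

T0: 504 × 713 mm
T1: 356 × 504 mm
T2: 252 × 356 mm
T3: 178 × 252 mm
T4: 126 × 178 mm
T5: 89 × 126 mm
T6: 63 × 89 mm
T7: 44 × 63 mm
T8: 31 × 44 mm
→ matches T7.

T7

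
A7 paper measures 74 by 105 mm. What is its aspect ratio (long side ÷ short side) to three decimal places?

105 / 74 = 1.419
ISO 216 targets √2 ≈ 1.414; the +0.005 deviation is from mm rounding.

1.419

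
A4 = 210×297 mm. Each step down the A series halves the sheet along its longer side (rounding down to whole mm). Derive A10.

26 × 37 mm

A5: ⌊297/2⌋ × 210 = 148 × 210 mm
A6: ⌊210/2⌋ × 148 = 105 × 148 mm
A7: ⌊148/2⌋ × 105 = 74 × 105 mm
A8: ⌊105/2⌋ × 74 = 52 × 74 mm
A9: ⌊74/2⌋ × 52 = 37 × 52 mm
A10: ⌊52/2⌋ × 37 = 26 × 37 mm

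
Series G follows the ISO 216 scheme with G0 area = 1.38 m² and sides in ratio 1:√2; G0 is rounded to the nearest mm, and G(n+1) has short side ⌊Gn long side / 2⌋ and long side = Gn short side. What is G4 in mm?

247 × 349 mm

Let G0's short side be w mm. w · w√2 = 1.38 m² = 1,380,000 mm², so w ≈ 987.8 mm and w√2 ≈ 1397.0 mm → G0 = 988 × 1397 mm.
G1: ⌊1397/2⌋ × 988 = 698 × 988 mm
G2: ⌊988/2⌋ × 698 = 494 × 698 mm
G3: ⌊698/2⌋ × 494 = 349 × 494 mm
G4: ⌊494/2⌋ × 349 = 247 × 349 mm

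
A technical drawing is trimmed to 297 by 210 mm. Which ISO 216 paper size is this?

Aspect ratio 297/210 ≈ 1.414 — close to the ISO √2 ≈ 1.414.
In the A-series (A0 area = 1 m²): A4 = 210 × 297 mm.

A4 (210 × 297 mm)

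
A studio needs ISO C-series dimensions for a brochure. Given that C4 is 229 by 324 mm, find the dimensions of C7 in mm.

C5: ⌊324/2⌋ × 229 = 162 × 229 mm
C6: ⌊229/2⌋ × 162 = 114 × 162 mm
C7: ⌊162/2⌋ × 114 = 81 × 114 mm

81 × 114 mm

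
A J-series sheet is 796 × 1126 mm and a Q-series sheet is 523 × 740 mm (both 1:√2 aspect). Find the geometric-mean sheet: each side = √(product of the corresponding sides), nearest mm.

645 × 913 mm

Short side: √(796 · 523) = √416308 ≈ 645.2 → 645 mm
Long side: √(1126 · 740) = √833240 ≈ 912.8 → 913 mm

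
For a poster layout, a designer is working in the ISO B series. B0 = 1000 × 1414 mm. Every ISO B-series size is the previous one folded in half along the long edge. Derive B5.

B1: ⌊1414/2⌋ × 1000 = 707 × 1000 mm
B2: ⌊1000/2⌋ × 707 = 500 × 707 mm
B3: ⌊707/2⌋ × 500 = 353 × 500 mm
B4: ⌊500/2⌋ × 353 = 250 × 353 mm
B5: ⌊353/2⌋ × 250 = 176 × 250 mm

176 × 250 mm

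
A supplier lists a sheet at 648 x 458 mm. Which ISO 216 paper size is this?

C2 (458 × 648 mm)

Aspect ratio 648/458 ≈ 1.415 — close to the ISO √2 ≈ 1.414.
In the C-series (envelope sizes, between A and B): C2 = 458 × 648 mm.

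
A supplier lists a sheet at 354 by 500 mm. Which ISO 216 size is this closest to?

B3 (353 × 500 mm)

Aspect ratio 500/354 ≈ 1.412 — close to the ISO √2 ≈ 1.414.
In the B-series (B0 = 1000 × 1414 mm): B3 = 353 × 500 mm.
Off by 1 mm total — nearest standard size.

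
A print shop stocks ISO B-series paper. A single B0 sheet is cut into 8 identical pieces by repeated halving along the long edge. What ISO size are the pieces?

B3

8 = 2^3, so 3 halving steps.
B0 → B1 → … → B3 after 3 steps.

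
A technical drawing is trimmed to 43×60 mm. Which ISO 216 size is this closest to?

Aspect ratio 60/43 ≈ 1.395 (ISO target is √2 ≈ 1.414).
In the B-series (B0 = 1000 × 1414 mm): B9 = 44 × 62 mm.
Off by 3 mm total — nearest standard size.

B9 (44 × 62 mm)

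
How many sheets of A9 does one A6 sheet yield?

8

Each ISO step halves the sheet: 1 × A6 → 2 × A7 → 4 × A8 → 8 × A9
From A6 to A9 is 3 halving steps: 2^3 = 8.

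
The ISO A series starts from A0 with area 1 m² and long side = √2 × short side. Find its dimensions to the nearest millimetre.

841 × 1189 mm

Let the short side be w mm. Then the long side is w√2 and w · w√2 = 10⁶ mm².
w² = 10⁶/√2, so w = 1000 / 2^(1/4) ≈ 840.9 mm; long side = 1000 · 2^(1/4) ≈ 1189.2 mm.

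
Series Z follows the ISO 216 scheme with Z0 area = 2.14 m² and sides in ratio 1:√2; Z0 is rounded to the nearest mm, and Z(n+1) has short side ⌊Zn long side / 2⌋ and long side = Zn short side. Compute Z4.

307 × 435 mm

Let Z0's short side be w mm. w · w√2 = 2.14 m² = 2,140,000 mm², so w ≈ 1230.1 mm and w√2 ≈ 1739.7 mm → Z0 = 1230 × 1740 mm.
Z1: ⌊1740/2⌋ × 1230 = 870 × 1230 mm
Z2: ⌊1230/2⌋ × 870 = 615 × 870 mm
Z3: ⌊870/2⌋ × 615 = 435 × 615 mm
Z4: ⌊615/2⌋ × 435 = 307 × 435 mm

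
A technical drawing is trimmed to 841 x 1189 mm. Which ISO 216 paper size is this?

Aspect ratio 1189/841 ≈ 1.414 — close to the ISO √2 ≈ 1.414.
In the A-series (A0 area = 1 m²): A0 = 841 × 1189 mm.

A0 (841 × 1189 mm)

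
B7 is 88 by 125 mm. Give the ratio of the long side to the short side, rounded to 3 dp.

1.420

125 / 88 = 1.420
ISO 216 targets √2 ≈ 1.414; the +0.006 deviation is from mm rounding.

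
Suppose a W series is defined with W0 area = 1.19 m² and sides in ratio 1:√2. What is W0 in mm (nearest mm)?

Let the short side be w mm. Then w · w√2 = 1.19 m² = 1,190,000 mm².
w² = 1,190,000/√2, so w ≈ 917.3 mm; long side = w√2 ≈ 1297.3 mm.

917 × 1297 mm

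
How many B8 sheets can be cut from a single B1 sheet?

128

Each ISO step halves the sheet: 1 × B1 → 2 × B2 → 4 × B3 → 8 × B4 → …
From B1 to B8 is 7 halving steps: 2^7 = 128.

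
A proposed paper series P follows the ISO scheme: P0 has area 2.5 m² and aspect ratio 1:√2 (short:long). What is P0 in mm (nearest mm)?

1330 × 1880 mm

Let the short side be w mm. Then w · w√2 = 2.5 m² = 2,500,000 mm².
w² = 2,500,000/√2, so w ≈ 1329.6 mm; long side = w√2 ≈ 1880.3 mm.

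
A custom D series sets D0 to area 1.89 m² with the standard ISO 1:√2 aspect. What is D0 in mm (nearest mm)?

1156 × 1635 mm

Let the short side be w mm. Then w · w√2 = 1.89 m² = 1,890,000 mm².
w² = 1,890,000/√2, so w ≈ 1156.0 mm; long side = w√2 ≈ 1634.9 mm.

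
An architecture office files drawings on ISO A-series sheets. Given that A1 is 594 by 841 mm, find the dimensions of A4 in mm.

210 × 297 mm

A2: ⌊841/2⌋ × 594 = 420 × 594 mm
A3: ⌊594/2⌋ × 420 = 297 × 420 mm
A4: ⌊420/2⌋ × 297 = 210 × 297 mm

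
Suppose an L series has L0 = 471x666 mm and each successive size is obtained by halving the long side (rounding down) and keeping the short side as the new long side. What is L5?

83 × 117 mm

L1: ⌊666/2⌋ × 471 = 333 × 471 mm
L2: ⌊471/2⌋ × 333 = 235 × 333 mm
L3: ⌊333/2⌋ × 235 = 166 × 235 mm
L4: ⌊235/2⌋ × 166 = 117 × 166 mm
L5: ⌊166/2⌋ × 117 = 83 × 117 mm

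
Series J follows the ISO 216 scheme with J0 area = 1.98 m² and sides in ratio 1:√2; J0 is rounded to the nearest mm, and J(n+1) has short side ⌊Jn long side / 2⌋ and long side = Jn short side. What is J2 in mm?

591 × 836 mm

Let J0's short side be w mm. w · w√2 = 1.98 m² = 1,980,000 mm², so w ≈ 1183.2 mm and w√2 ≈ 1673.4 mm → J0 = 1183 × 1673 mm.
J1: ⌊1673/2⌋ × 1183 = 836 × 1183 mm
J2: ⌊1183/2⌋ × 836 = 591 × 836 mm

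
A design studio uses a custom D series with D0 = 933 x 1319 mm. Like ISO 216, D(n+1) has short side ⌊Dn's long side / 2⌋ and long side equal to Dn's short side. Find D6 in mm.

D1: ⌊1319/2⌋ × 933 = 659 × 933 mm
D2: ⌊933/2⌋ × 659 = 466 × 659 mm
D3: ⌊659/2⌋ × 466 = 329 × 466 mm
D4: ⌊466/2⌋ × 329 = 233 × 329 mm
D5: ⌊329/2⌋ × 233 = 164 × 233 mm
D6: ⌊233/2⌋ × 164 = 116 × 164 mm

116 × 164 mm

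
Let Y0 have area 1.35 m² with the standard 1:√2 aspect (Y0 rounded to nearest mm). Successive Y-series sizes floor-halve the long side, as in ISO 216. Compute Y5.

Let Y0's short side be w mm. w · w√2 = 1.35 m² = 1,350,000 mm², so w ≈ 977.0 mm and w√2 ≈ 1381.7 mm → Y0 = 977 × 1382 mm.
Y1: ⌊1382/2⌋ × 977 = 691 × 977 mm
Y2: ⌊977/2⌋ × 691 = 488 × 691 mm
Y3: ⌊691/2⌋ × 488 = 345 × 488 mm
Y4: ⌊488/2⌋ × 345 = 244 × 345 mm
Y5: ⌊345/2⌋ × 244 = 172 × 244 mm

172 × 244 mm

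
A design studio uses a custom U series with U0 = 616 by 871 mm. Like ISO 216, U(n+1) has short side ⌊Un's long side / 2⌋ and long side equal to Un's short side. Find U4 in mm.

U1: ⌊871/2⌋ × 616 = 435 × 616 mm
U2: ⌊616/2⌋ × 435 = 308 × 435 mm
U3: ⌊435/2⌋ × 308 = 217 × 308 mm
U4: ⌊308/2⌋ × 217 = 154 × 217 mm

154 × 217 mm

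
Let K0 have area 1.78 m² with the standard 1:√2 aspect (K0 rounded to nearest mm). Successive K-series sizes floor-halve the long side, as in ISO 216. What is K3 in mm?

396 × 561 mm

Let K0's short side be w mm. w · w√2 = 1.78 m² = 1,780,000 mm², so w ≈ 1121.9 mm and w√2 ≈ 1586.6 mm → K0 = 1122 × 1587 mm.
K1: ⌊1587/2⌋ × 1122 = 793 × 1122 mm
K2: ⌊1122/2⌋ × 793 = 561 × 793 mm
K3: ⌊793/2⌋ × 561 = 396 × 561 mm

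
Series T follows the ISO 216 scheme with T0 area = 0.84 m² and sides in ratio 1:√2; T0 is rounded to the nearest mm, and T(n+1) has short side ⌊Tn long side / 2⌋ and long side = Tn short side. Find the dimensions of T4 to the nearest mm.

Let T0's short side be w mm. w · w√2 = 0.84 m² = 840,000 mm², so w ≈ 770.7 mm and w√2 ≈ 1089.9 mm → T0 = 771 × 1090 mm.
T1: ⌊1090/2⌋ × 771 = 545 × 771 mm
T2: ⌊771/2⌋ × 545 = 385 × 545 mm
T3: ⌊545/2⌋ × 385 = 272 × 385 mm
T4: ⌊385/2⌋ × 272 = 192 × 272 mm

192 × 272 mm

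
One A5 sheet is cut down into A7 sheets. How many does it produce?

4

Each ISO step halves the sheet: 1 × A5 → 2 × A6 → 4 × A7
From A5 to A7 is 2 halving steps: 2^2 = 4.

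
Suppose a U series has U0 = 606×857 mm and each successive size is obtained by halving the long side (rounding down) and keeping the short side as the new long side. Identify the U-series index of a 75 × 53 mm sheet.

U0: 606 × 857 mm
U1: 428 × 606 mm
U2: 303 × 428 mm
U3: 214 × 303 mm
U4: 151 × 214 mm
U5: 107 × 151 mm
U6: 75 × 107 mm
U7: 53 × 75 mm
U8: 37 × 53 mm
→ matches U7.

U7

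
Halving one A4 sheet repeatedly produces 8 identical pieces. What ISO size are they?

8 = 2^3, so 3 halving steps.
A4 → A5 → … → A7 after 3 steps.

A7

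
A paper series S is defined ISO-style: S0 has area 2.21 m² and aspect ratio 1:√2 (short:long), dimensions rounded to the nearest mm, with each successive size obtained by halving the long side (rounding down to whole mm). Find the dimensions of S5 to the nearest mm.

Let S0's short side be w mm. w · w√2 = 2.21 m² = 2,210,000 mm², so w ≈ 1250.1 mm and w√2 ≈ 1767.9 mm → S0 = 1250 × 1768 mm.
S1: ⌊1768/2⌋ × 1250 = 884 × 1250 mm
S2: ⌊1250/2⌋ × 884 = 625 × 884 mm
S3: ⌊884/2⌋ × 625 = 442 × 625 mm
S4: ⌊625/2⌋ × 442 = 312 × 442 mm
S5: ⌊442/2⌋ × 312 = 221 × 312 mm

221 × 312 mm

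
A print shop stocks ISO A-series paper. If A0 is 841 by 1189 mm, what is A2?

A1: ⌊1189/2⌋ × 841 = 594 × 841 mm
A2: ⌊841/2⌋ × 594 = 420 × 594 mm

420 × 594 mm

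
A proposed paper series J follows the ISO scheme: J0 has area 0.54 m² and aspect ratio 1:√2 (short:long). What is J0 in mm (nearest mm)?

Let the short side be w mm. Then w · w√2 = 0.54 m² = 540,000 mm².
w² = 540,000/√2, so w ≈ 617.9 mm; long side = w√2 ≈ 873.9 mm.

618 × 874 mm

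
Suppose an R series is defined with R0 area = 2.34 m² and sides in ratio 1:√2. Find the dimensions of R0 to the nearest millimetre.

1286 × 1819 mm

Let the short side be w mm. Then w · w√2 = 2.34 m² = 2,340,000 mm².
w² = 2,340,000/√2, so w ≈ 1286.3 mm; long side = w√2 ≈ 1819.1 mm.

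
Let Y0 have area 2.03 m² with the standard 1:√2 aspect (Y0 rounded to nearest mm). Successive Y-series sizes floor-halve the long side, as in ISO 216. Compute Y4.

299 × 423 mm

Let Y0's short side be w mm. w · w√2 = 2.03 m² = 2,030,000 mm², so w ≈ 1198.1 mm and w√2 ≈ 1694.4 mm → Y0 = 1198 × 1694 mm.
Y1: ⌊1694/2⌋ × 1198 = 847 × 1198 mm
Y2: ⌊1198/2⌋ × 847 = 599 × 847 mm
Y3: ⌊847/2⌋ × 599 = 423 × 599 mm
Y4: ⌊599/2⌋ × 423 = 299 × 423 mm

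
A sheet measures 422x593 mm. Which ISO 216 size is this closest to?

Aspect ratio 593/422 ≈ 1.405 — close to the ISO √2 ≈ 1.414.
In the A-series (A0 area = 1 m²): A2 = 420 × 594 mm.
Off by 3 mm total — nearest standard size.

A2 (420 × 594 mm)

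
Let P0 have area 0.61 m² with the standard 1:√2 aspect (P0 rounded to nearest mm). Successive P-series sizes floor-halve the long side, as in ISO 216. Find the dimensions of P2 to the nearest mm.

328 × 464 mm

Let P0's short side be w mm. w · w√2 = 0.61 m² = 610,000 mm², so w ≈ 656.8 mm and w√2 ≈ 928.8 mm → P0 = 657 × 929 mm.
P1: ⌊929/2⌋ × 657 = 464 × 657 mm
P2: ⌊657/2⌋ × 464 = 328 × 464 mm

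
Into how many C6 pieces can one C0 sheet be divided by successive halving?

C0 = 917 × 1297 mm; C6 = 114 × 162 mm.
Each halving step doubles the count; 6 steps from C0 to C6.
2^6 = 64.

64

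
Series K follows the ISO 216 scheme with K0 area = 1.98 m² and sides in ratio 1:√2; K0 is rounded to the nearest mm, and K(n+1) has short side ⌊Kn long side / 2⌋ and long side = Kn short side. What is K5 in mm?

Let K0's short side be w mm. w · w√2 = 1.98 m² = 1,980,000 mm², so w ≈ 1183.2 mm and w√2 ≈ 1673.4 mm → K0 = 1183 × 1673 mm.
K1: ⌊1673/2⌋ × 1183 = 836 × 1183 mm
K2: ⌊1183/2⌋ × 836 = 591 × 836 mm
K3: ⌊836/2⌋ × 591 = 418 × 591 mm
K4: ⌊591/2⌋ × 418 = 295 × 418 mm
K5: ⌊418/2⌋ × 295 = 209 × 295 mm

209 × 295 mm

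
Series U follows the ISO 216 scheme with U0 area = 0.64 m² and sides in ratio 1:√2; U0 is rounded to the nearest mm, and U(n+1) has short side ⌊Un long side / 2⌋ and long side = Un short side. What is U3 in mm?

237 × 336 mm

Let U0's short side be w mm. w · w√2 = 0.64 m² = 640,000 mm², so w ≈ 672.7 mm and w√2 ≈ 951.4 mm → U0 = 673 × 951 mm.
U1: ⌊951/2⌋ × 673 = 475 × 673 mm
U2: ⌊673/2⌋ × 475 = 336 × 475 mm
U3: ⌊475/2⌋ × 336 = 237 × 336 mm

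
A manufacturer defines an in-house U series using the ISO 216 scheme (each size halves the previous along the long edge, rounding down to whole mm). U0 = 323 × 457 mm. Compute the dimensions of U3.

114 × 161 mm

U1: ⌊457/2⌋ × 323 = 228 × 323 mm
U2: ⌊323/2⌋ × 228 = 161 × 228 mm
U3: ⌊228/2⌋ × 161 = 114 × 161 mm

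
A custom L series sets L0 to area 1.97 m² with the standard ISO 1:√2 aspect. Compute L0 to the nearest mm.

Let the short side be w mm. Then w · w√2 = 1.97 m² = 1,970,000 mm².
w² = 1,970,000/√2, so w ≈ 1180.3 mm; long side = w√2 ≈ 1669.1 mm.

1180 × 1669 mm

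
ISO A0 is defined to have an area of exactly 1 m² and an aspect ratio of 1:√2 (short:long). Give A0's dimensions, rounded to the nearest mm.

841 × 1189 mm

Let the short side be w mm. Then the long side is w√2 and w · w√2 = 10⁶ mm².
w² = 10⁶/√2, so w = 1000 / 2^(1/4) ≈ 840.9 mm; long side = 1000 · 2^(1/4) ≈ 1189.2 mm.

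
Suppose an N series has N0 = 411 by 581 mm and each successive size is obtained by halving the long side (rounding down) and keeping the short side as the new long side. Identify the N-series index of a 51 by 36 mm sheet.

N0: 411 × 581 mm
N1: 290 × 411 mm
N2: 205 × 290 mm
N3: 145 × 205 mm
N4: 102 × 145 mm
N5: 72 × 102 mm
N6: 51 × 72 mm
N7: 36 × 51 mm
N8: 25 × 36 mm
→ matches N7.

N7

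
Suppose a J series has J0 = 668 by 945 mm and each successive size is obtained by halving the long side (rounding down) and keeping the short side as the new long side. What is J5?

J1: ⌊945/2⌋ × 668 = 472 × 668 mm
J2: ⌊668/2⌋ × 472 = 334 × 472 mm
J3: ⌊472/2⌋ × 334 = 236 × 334 mm
J4: ⌊334/2⌋ × 236 = 167 × 236 mm
J5: ⌊236/2⌋ × 167 = 118 × 167 mm

118 × 167 mm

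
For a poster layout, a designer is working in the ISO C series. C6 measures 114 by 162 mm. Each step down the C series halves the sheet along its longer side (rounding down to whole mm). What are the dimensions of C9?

C7: ⌊162/2⌋ × 114 = 81 × 114 mm
C8: ⌊114/2⌋ × 81 = 57 × 81 mm
C9: ⌊81/2⌋ × 57 = 40 × 57 mm

40 × 57 mm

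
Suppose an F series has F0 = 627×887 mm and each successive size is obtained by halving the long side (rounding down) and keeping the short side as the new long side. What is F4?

156 × 221 mm

F1: ⌊887/2⌋ × 627 = 443 × 627 mm
F2: ⌊627/2⌋ × 443 = 313 × 443 mm
F3: ⌊443/2⌋ × 313 = 221 × 313 mm
F4: ⌊313/2⌋ × 221 = 156 × 221 mm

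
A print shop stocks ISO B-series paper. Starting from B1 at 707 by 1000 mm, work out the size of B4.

B2: ⌊1000/2⌋ × 707 = 500 × 707 mm
B3: ⌊707/2⌋ × 500 = 353 × 500 mm
B4: ⌊500/2⌋ × 353 = 250 × 353 mm

250 × 353 mm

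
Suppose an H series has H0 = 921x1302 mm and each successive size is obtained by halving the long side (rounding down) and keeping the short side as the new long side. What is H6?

H1 = 651 × 921 mm (from H0 by 1 halving).
H2: ⌊921/2⌋ × 651 = 460 × 651 mm
H3: ⌊651/2⌋ × 460 = 325 × 460 mm
H4: ⌊460/2⌋ × 325 = 230 × 325 mm
H5: ⌊325/2⌋ × 230 = 162 × 230 mm
H6: ⌊230/2⌋ × 162 = 115 × 162 mm

115 × 162 mm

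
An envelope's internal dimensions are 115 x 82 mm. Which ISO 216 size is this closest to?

Aspect ratio 115/82 ≈ 1.402 — close to the ISO √2 ≈ 1.414.
In the C-series (envelope sizes, between A and B): C7 = 81 × 114 mm.
Off by 2 mm total — nearest standard size.

C7 (81 × 114 mm)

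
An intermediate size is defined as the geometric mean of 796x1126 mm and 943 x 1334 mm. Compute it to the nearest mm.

866 × 1226 mm

Short side: √(796 · 943) = √750628 ≈ 866.4 → 866 mm
Long side: √(1126 · 1334) = √1502084 ≈ 1225.6 → 1226 mm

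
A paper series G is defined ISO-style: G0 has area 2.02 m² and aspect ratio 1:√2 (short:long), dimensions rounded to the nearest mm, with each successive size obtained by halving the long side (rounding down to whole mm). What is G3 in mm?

422 × 597 mm

Let G0's short side be w mm. w · w√2 = 2.02 m² = 2,020,000 mm², so w ≈ 1195.1 mm and w√2 ≈ 1690.2 mm → G0 = 1195 × 1690 mm.
G1: ⌊1690/2⌋ × 1195 = 845 × 1195 mm
G2: ⌊1195/2⌋ × 845 = 597 × 845 mm
G3: ⌊845/2⌋ × 597 = 422 × 597 mm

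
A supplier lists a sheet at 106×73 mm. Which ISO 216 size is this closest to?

Aspect ratio 106/73 ≈ 1.452 (ISO target is √2 ≈ 1.414).
In the A-series (A0 area = 1 m²): A7 = 74 × 105 mm.
Off by 2 mm total — nearest standard size.

A7 (74 × 105 mm)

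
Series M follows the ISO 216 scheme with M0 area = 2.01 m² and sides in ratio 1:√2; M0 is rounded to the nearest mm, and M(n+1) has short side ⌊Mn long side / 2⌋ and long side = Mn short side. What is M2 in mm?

596 × 843 mm

Let M0's short side be w mm. w · w√2 = 2.01 m² = 2,010,000 mm², so w ≈ 1192.2 mm and w√2 ≈ 1686.0 mm → M0 = 1192 × 1686 mm.
M1: ⌊1686/2⌋ × 1192 = 843 × 1192 mm
M2: ⌊1192/2⌋ × 843 = 596 × 843 mm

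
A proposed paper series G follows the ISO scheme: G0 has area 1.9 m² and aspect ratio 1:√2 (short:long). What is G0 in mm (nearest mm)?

1159 × 1639 mm

Let the short side be w mm. Then w · w√2 = 1.9 m² = 1,900,000 mm².
w² = 1,900,000/√2, so w ≈ 1159.1 mm; long side = w√2 ≈ 1639.2 mm.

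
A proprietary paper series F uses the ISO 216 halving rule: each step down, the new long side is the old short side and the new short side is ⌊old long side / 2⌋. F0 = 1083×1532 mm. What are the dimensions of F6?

135 × 191 mm

F1 = 766 × 1083 mm (from F0 by 1 halving).
F2: ⌊1083/2⌋ × 766 = 541 × 766 mm
F3: ⌊766/2⌋ × 541 = 383 × 541 mm
F4: ⌊541/2⌋ × 383 = 270 × 383 mm
F5: ⌊383/2⌋ × 270 = 191 × 270 mm
F6: ⌊270/2⌋ × 191 = 135 × 191 mm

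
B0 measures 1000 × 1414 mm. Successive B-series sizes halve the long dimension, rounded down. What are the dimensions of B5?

176 × 250 mm

B1: ⌊1414/2⌋ × 1000 = 707 × 1000 mm
B2: ⌊1000/2⌋ × 707 = 500 × 707 mm
B3: ⌊707/2⌋ × 500 = 353 × 500 mm
B4: ⌊500/2⌋ × 353 = 250 × 353 mm
B5: ⌊353/2⌋ × 250 = 176 × 250 mm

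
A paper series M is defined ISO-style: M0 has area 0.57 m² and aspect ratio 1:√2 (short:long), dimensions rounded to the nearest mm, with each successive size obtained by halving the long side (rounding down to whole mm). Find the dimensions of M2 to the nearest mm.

Let M0's short side be w mm. w · w√2 = 0.57 m² = 570,000 mm², so w ≈ 634.9 mm and w√2 ≈ 897.8 mm → M0 = 635 × 898 mm.
M1: ⌊898/2⌋ × 635 = 449 × 635 mm
M2: ⌊635/2⌋ × 449 = 317 × 449 mm

317 × 449 mm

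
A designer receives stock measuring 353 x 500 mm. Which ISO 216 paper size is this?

B3 (353 × 500 mm)

Aspect ratio 500/353 ≈ 1.416 — close to the ISO √2 ≈ 1.414.
In the B-series (B0 = 1000 × 1414 mm): B3 = 353 × 500 mm.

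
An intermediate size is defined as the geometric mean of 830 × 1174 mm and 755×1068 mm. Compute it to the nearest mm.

792 × 1120 mm

Short side: √(830 · 755) = √626650 ≈ 791.6 → 792 mm
Long side: √(1174 · 1068) = √1253832 ≈ 1119.7 → 1120 mm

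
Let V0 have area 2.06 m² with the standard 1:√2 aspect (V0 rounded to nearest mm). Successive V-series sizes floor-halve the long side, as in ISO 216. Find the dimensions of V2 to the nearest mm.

603 × 853 mm

Let V0's short side be w mm. w · w√2 = 2.06 m² = 2,060,000 mm², so w ≈ 1206.9 mm and w√2 ≈ 1706.8 mm → V0 = 1207 × 1707 mm.
V1: ⌊1707/2⌋ × 1207 = 853 × 1207 mm
V2: ⌊1207/2⌋ × 853 = 603 × 853 mm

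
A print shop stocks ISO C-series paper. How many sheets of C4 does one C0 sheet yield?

Each ISO step halves the sheet: 1 × C0 → 2 × C1 → 4 × C2 → 8 × C3 → …
From C0 to C4 is 4 halving steps: 2^4 = 16.

16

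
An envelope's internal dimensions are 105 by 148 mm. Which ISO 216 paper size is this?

A6 (105 × 148 mm)

Aspect ratio 148/105 ≈ 1.410 — close to the ISO √2 ≈ 1.414.
In the A-series (A0 area = 1 m²): A6 = 105 × 148 mm.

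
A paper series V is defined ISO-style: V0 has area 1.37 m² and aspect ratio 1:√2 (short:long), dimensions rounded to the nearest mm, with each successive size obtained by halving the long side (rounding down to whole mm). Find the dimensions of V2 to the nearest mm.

Let V0's short side be w mm. w · w√2 = 1.37 m² = 1,370,000 mm², so w ≈ 984.2 mm and w√2 ≈ 1391.9 mm → V0 = 984 × 1392 mm.
V1: ⌊1392/2⌋ × 984 = 696 × 984 mm
V2: ⌊984/2⌋ × 696 = 492 × 696 mm

492 × 696 mm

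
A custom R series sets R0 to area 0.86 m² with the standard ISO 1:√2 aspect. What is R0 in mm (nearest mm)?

780 × 1103 mm

Let the short side be w mm. Then w · w√2 = 0.86 m² = 860,000 mm².
w² = 860,000/√2, so w ≈ 779.8 mm; long side = w√2 ≈ 1102.8 mm.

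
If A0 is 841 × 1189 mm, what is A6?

105 × 148 mm

A1: ⌊1189/2⌋ × 841 = 594 × 841 mm
A2: ⌊841/2⌋ × 594 = 420 × 594 mm
A3: ⌊594/2⌋ × 420 = 297 × 420 mm
A4: ⌊420/2⌋ × 297 = 210 × 297 mm
A5: ⌊297/2⌋ × 210 = 148 × 210 mm
A6: ⌊210/2⌋ × 148 = 105 × 148 mm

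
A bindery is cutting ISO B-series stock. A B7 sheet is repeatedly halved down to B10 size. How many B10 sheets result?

8

Each ISO step halves the sheet: 1 × B7 → 2 × B8 → 4 × B9 → 8 × B10
From B7 to B10 is 3 halving steps: 2^3 = 8.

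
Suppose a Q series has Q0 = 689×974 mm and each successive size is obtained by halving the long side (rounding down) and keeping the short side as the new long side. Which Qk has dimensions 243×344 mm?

Q0: 689 × 974 mm
Q1: 487 × 689 mm
Q2: 344 × 487 mm
Q3: 243 × 344 mm
Q4: 172 × 243 mm
→ matches Q3.

Q3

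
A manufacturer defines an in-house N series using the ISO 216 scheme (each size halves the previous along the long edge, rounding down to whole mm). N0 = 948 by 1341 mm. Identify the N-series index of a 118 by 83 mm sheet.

N7

N0: 948 × 1341 mm
N1: 670 × 948 mm
N2: 474 × 670 mm
N3: 335 × 474 mm
N4: 237 × 335 mm
N5: 167 × 237 mm
N6: 118 × 167 mm
N7: 83 × 118 mm
N8: 59 × 83 mm
→ matches N7.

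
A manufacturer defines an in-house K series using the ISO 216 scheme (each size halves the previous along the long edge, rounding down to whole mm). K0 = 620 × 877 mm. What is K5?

K1: ⌊877/2⌋ × 620 = 438 × 620 mm
K2: ⌊620/2⌋ × 438 = 310 × 438 mm
K3: ⌊438/2⌋ × 310 = 219 × 310 mm
K4: ⌊310/2⌋ × 219 = 155 × 219 mm
K5: ⌊219/2⌋ × 155 = 109 × 155 mm

109 × 155 mm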